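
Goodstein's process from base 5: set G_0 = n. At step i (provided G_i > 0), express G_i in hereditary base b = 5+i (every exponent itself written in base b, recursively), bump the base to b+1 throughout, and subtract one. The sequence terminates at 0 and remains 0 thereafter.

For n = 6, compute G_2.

6 —HB5→ 5 + 1 —bump→ 6 + 1 = 7 —(−1)→ 6
6 —HB6→ 6 —bump→ 7 = 7 —(−1)→ 6

6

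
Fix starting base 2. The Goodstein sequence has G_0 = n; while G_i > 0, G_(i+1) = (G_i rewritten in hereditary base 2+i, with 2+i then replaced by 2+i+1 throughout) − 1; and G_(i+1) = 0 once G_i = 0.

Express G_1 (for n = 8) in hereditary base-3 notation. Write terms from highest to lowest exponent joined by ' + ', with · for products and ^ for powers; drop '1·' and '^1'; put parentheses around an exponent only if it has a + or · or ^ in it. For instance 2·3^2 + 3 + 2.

2·3^3 + 2·3^2 + 2·3 + 2

G_0 = 8. HB_2(8) = 2^(2 + 1). Bump = 81. G_1 = 80.
G_1 = 80. HB_3(80) = 2·3^3 + 2·3^2 + 2·3 + 2. Bump = 554. G_2 = 553.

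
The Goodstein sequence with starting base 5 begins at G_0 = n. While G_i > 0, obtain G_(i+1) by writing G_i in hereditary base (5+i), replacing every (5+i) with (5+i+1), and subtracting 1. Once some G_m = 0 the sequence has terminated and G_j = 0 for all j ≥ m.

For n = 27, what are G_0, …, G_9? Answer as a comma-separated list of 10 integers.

G_0=27  [base 5] 5^2 + 2  →[5↦6]→  6^2 + 2 = 38  −1 ⇒ G_1=37
G_1=37  [base 6] 6^2 + 1  →[6↦7]→  7^2 + 1 = 50  −1 ⇒ G_2=49
G_2=49  [base 7] 7^2  →[7↦8]→  8^2 = 64  −1 ⇒ G_3=63
G_3=63  [base 8] 7·8 + 7  →[8↦9]→  7·9 + 7 = 70  −1 ⇒ G_4=69
G_4=69  [base 9] 7·9 + 6  →[9↦10]→  7·10 + 6 = 76  −1 ⇒ G_5=75
G_5=75  [base 10] 7·10 + 5  →[10↦11]→  7·11 + 5 = 82  −1 ⇒ G_6=81
G_6=81  [base 11] 7·11 + 4  →[11↦12]→  7·12 + 4 = 88  −1 ⇒ G_7=87
G_7=87  [base 12] 7·12 + 3  →[12↦13]→  7·13 + 3 = 94  −1 ⇒ G_8=93
G_8=93  [base 13] 7·13 + 2  →[13↦14]→  7·14 + 2 = 100  −1 ⇒ G_9=99

27, 37, 49, 63, 69, 75, 81, 87, 93, 99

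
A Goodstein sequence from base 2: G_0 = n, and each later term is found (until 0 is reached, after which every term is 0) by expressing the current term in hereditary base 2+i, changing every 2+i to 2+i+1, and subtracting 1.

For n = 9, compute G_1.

step 0: 9 = 2^(2 + 1) + 1; sub 3 for 2: 3^(3 + 1) + 1; = 82; G_1 = 82−1 = 81
step 1: 81 = 3^(3 + 1); sub 4 for 3: 4^(4 + 1); = 1024; G_2 = 1024−1 = 1023

81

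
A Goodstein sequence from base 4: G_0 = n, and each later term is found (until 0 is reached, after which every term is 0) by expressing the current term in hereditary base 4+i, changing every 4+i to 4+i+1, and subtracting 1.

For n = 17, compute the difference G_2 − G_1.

[0] 17 ≡ 4^2 + 1 (base 4). Lift 5: 26. −1: 25.
[1] 25 ≡ 5^2 (base 5). Lift 6: 36. −1: 35.

10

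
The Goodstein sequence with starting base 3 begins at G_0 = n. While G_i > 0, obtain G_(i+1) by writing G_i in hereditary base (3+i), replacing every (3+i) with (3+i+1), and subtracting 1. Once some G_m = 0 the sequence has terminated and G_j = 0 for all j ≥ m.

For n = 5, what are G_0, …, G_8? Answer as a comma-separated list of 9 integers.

5, 5, 5, 5, 4, 3, 2, 1, 0

base 3: 5 = 3 + 2; at 4: 4 + 2 = 6; next = 5
base 4: 5 = 4 + 1; at 5: 5 + 1 = 6; next = 5
base 5: 5 = 5; at 6: 6 = 6; next = 5
base 6: 5 = 5; at 7: 5 = 5; next = 4
base 7: 4 = 4; at 8: 4 = 4; next = 3
base 8: 3 = 3; at 9: 3 = 3; next = 2
base 9: 2 = 2; at 10: 2 = 2; next = 1
base 10: 1 = 1; at 11: 1 = 1; next = 0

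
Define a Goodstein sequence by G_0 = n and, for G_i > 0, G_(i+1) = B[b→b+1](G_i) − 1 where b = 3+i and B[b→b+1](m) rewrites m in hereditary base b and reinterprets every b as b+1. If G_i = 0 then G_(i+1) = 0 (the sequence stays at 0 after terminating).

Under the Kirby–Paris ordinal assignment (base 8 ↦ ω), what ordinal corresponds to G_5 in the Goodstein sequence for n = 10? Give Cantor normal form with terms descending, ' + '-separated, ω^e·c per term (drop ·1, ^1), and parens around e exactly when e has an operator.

step 0: 10 = 3^2 + 1; sub 4 for 3: 4^2 + 1; = 17; G_1 = 17−1 = 16
step 1: 16 = 4^2; sub 5 for 4: 5^2; = 25; G_2 = 25−1 = 24
step 2: 24 = 4·5 + 4; sub 6 for 5: 4·6 + 4; = 28; G_3 = 28−1 = 27
step 3: 27 = 4·6 + 3; sub 7 for 6: 4·7 + 3; = 31; G_4 = 31−1 = 30
step 4: 30 = 4·7 + 2; sub 8 for 7: 4·8 + 2; = 34; G_5 = 34−1 = 33
step 5: 33 = 4·8 + 1; sub 9 for 8: 4·9 + 1; = 37; G_6 = 37−1 = 36

ω·4 + 1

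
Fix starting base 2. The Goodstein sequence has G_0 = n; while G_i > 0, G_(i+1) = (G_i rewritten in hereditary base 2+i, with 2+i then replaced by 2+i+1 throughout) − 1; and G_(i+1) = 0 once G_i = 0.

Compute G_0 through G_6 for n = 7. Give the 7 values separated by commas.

G_0 = 7. HB_2(7) = 2^2 + 2 + 1. Bump = 31. G_1 = 30.
G_1 = 30. HB_3(30) = 3^3 + 3. Bump = 260. G_2 = 259.
G_2 = 259. HB_4(259) = 4^4 + 3. Bump = 3128. G_3 = 3127.
G_3 = 3127. HB_5(3127) = 5^5 + 2. Bump = 46658. G_4 = 46657.
G_4 = 46657. HB_6(46657) = 6^6 + 1. Bump = 823544. G_5 = 823543.
G_5 = 823543. HB_7(823543) = 7^7. Bump = 16777216. G_6 = 16777215.

7, 30, 259, 3127, 46657, 823543, 16777215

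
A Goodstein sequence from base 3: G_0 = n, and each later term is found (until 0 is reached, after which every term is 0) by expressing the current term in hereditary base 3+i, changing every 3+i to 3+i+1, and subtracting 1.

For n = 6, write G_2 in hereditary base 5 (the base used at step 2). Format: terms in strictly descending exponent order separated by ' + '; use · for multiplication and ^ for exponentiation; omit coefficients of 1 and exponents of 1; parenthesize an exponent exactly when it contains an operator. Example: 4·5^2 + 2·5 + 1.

5 + 2

G_0 = 6. HB_3(6) = 2·3. Bump = 8. G_1 = 7.
G_1 = 7. HB_4(7) = 4 + 3. Bump = 8. G_2 = 7.
G_2 = 7. HB_5(7) = 5 + 2. Bump = 8. G_3 = 7.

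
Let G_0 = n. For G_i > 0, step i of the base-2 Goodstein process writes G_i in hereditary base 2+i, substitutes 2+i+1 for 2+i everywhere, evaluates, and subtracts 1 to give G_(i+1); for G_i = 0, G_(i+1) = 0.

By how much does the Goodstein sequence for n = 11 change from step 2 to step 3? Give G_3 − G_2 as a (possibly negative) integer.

[0] 11 ≡ 2^(2 + 1) + 2 + 1 (base 2). Lift 3: 85. −1: 84.
[1] 84 ≡ 3^(3 + 1) + 3 (base 3). Lift 4: 1028. −1: 1027.
[2] 1027 ≡ 4^(4 + 1) + 3 (base 4). Lift 5: 15628. −1: 15627.

14600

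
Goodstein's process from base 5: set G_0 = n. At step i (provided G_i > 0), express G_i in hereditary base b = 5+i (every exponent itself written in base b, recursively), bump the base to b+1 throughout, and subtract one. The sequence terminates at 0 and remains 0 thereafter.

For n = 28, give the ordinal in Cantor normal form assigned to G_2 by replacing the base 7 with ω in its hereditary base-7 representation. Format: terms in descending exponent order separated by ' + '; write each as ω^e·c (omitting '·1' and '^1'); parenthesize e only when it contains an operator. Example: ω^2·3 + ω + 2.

[0] 28 ≡ 5^2 + 3 (base 5). Lift 6: 39. −1: 38.
[1] 38 ≡ 6^2 + 2 (base 6). Lift 7: 51. −1: 50.
[2] 50 ≡ 7^2 + 1 (base 7). Lift 8: 65. −1: 64.

ω^2 + 1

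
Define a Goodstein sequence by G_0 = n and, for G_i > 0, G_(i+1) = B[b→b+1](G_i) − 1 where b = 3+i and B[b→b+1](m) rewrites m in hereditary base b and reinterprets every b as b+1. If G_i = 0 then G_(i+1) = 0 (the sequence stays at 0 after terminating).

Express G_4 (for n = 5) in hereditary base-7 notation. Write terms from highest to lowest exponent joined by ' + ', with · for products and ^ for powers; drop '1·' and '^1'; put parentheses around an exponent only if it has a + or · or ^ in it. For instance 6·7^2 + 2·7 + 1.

(0) 5|_3 = 3 + 2 ↦ 4 + 2|_4 = 6 ⇒ 5
(1) 5|_4 = 4 + 1 ↦ 5 + 1|_5 = 6 ⇒ 5
(2) 5|_5 = 5 ↦ 6|_6 = 6 ⇒ 5
(3) 5|_6 = 5 ↦ 5|_7 = 5 ⇒ 4

4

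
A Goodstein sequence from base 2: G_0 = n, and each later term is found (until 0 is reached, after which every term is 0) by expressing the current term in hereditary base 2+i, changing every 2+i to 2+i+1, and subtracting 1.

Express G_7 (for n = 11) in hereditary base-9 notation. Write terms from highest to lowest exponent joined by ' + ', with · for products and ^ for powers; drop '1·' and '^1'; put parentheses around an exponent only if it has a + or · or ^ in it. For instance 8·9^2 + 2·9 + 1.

7·9^9 + 7·9^7 + 7·9^6 + 7·9^5 + 7·9^4 + 7·9^3 + 7·9^2 + 7·9 + 6

G_0=11  [base 2] 2^(2 + 1) + 2 + 1  →[2↦3]→  3^(3 + 1) + 3 + 1 = 85  −1 ⇒ G_1=84
G_1=84  [base 3] 3^(3 + 1) + 3  →[3↦4]→  4^(4 + 1) + 4 = 1028  −1 ⇒ G_2=1027
G_2=1027  [base 4] 4^(4 + 1) + 3  →[4↦5]→  5^(5 + 1) + 3 = 15628  −1 ⇒ G_3=15627
G_3=15627  [base 5] 5^(5 + 1) + 2  →[5↦6]→  6^(6 + 1) + 2 = 279938  −1 ⇒ G_4=279937
G_4=279937  [base 6] 6^(6 + 1) + 1  →[6↦7]→  7^(7 + 1) + 1 = 5764802  −1 ⇒ G_5=5764801
G_5=5764801  [base 7] 7^(7 + 1)  →[7↦8]→  8^(8 + 1) = 134217728  −1 ⇒ G_6=134217727
G_6=134217727  [base 8] 7·8^8 + 7·8^7 + 7·8^6 + 7·8^5 + 7·8^4 + 7·8^3 + 7·8^2 + 7·8 + 7  →[8↦9]→  7·9^9 + 7·9^7 + 7·9^6 + 7·9^5 + 7·9^4 + 7·9^3 + 7·9^2 + 7·9 + 7 = 2749609303  −1 ⇒ G_7=2749609302
G_7=2749609302  [base 9] 7·9^9 + 7·9^7 + 7·9^6 + 7·9^5 + 7·9^4 + 7·9^3 + 7·9^2 + 7·9 + 6  →[9↦10]→  7·10^10 + 7·10^7 + 7·10^6 + 7·10^5 + 7·10^4 + 7·10^3 + 7·10^2 + 7·10 + 6 = 70077777776  −1 ⇒ G_8=70077777775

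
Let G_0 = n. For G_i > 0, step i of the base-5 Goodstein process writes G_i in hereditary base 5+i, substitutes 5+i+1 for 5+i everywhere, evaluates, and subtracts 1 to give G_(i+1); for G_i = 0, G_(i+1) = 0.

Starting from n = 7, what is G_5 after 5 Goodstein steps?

5

step 0: 7 = 5 + 2; sub 6 for 5: 6 + 2; = 8; G_1 = 8−1 = 7
step 1: 7 = 6 + 1; sub 7 for 6: 7 + 1; = 8; G_2 = 8−1 = 7
step 2: 7 = 7; sub 8 for 7: 8; = 8; G_3 = 8−1 = 7
step 3: 7 = 7; sub 9 for 8: 7; = 7; G_4 = 7−1 = 6
step 4: 6 = 6; sub 10 for 9: 6; = 6; G_5 = 6−1 = 5
step 5: 5 = 5; sub 11 for 10: 5; = 5; G_6 = 5−1 = 4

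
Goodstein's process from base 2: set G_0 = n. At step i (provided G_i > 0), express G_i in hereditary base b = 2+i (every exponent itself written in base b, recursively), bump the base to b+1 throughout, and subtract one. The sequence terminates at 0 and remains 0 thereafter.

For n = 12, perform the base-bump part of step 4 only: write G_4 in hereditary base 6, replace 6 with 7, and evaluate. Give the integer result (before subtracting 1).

5764911

base 2: 12 = 2^(2 + 1) + 2^2; at 3: 3^(3 + 1) + 3^3 = 108; next = 107
base 3: 107 = 3^(3 + 1) + 2·3^2 + 2·3 + 2; at 4: 4^(4 + 1) + 2·4^2 + 2·4 + 2 = 1066; next = 1065
base 4: 1065 = 4^(4 + 1) + 2·4^2 + 2·4 + 1; at 5: 5^(5 + 1) + 2·5^2 + 2·5 + 1 = 15686; next = 15685
base 5: 15685 = 5^(5 + 1) + 2·5^2 + 2·5; at 6: 6^(6 + 1) + 2·6^2 + 2·6 = 280020; next = 280019
base 6: 280019 = 6^(6 + 1) + 2·6^2 + 6 + 5; at 7: 7^(7 + 1) + 2·7^2 + 7 + 5 = 5764911; next = 5764910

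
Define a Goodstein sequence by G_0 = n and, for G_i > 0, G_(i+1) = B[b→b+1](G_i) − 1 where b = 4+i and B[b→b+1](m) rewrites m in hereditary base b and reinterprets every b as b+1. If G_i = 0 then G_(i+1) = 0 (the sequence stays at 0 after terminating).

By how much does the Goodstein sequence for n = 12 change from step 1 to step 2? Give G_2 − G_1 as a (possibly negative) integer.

G_0 = 12. HB_4(12) = 3·4. Bump = 15. G_1 = 14.
G_1 = 14. HB_5(14) = 2·5 + 4. Bump = 16. G_2 = 15.

1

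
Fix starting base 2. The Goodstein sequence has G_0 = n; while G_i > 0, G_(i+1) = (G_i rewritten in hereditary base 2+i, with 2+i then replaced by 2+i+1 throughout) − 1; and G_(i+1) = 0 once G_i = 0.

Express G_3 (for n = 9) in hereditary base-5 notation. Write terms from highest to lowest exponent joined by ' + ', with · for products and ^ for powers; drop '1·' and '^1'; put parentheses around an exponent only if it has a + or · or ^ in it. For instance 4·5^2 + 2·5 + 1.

3·5^5 + 3·5^3 + 3·5^2 + 3·5 + 2

base 2: 9 = 2^(2 + 1) + 1; at 3: 3^(3 + 1) + 1 = 82; next = 81
base 3: 81 = 3^(3 + 1); at 4: 4^(4 + 1) = 1024; next = 1023
base 4: 1023 = 3·4^4 + 3·4^3 + 3·4^2 + 3·4 + 3; at 5: 3·5^5 + 3·5^3 + 3·5^2 + 3·5 + 3 = 9843; next = 9842
base 5: 9842 = 3·5^5 + 3·5^3 + 3·5^2 + 3·5 + 2; at 6: 3·6^6 + 3·6^3 + 3·6^2 + 3·6 + 2 = 140744; next = 140743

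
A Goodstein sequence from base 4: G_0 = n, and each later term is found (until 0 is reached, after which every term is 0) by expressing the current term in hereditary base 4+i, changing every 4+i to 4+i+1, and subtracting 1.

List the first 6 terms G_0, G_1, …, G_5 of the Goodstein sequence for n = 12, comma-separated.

12, 14, 15, 16, 17, 18

base 4: 12 = 3·4; at 5: 3·5 = 15; next = 14
base 5: 14 = 2·5 + 4; at 6: 2·6 + 4 = 16; next = 15
base 6: 15 = 2·6 + 3; at 7: 2·7 + 3 = 17; next = 16
base 7: 16 = 2·7 + 2; at 8: 2·8 + 2 = 18; next = 17
base 8: 17 = 2·8 + 1; at 9: 2·9 + 1 = 19; next = 18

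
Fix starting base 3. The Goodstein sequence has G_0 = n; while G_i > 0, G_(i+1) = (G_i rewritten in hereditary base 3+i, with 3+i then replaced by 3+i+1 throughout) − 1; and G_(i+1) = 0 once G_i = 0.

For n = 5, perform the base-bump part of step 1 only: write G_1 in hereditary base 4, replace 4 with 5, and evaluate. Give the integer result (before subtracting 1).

i=0: 5 = 3 + 2 (b=3); 3→4: 4 + 2 = 6; 6−1 = 5
i=1: 5 = 4 + 1 (b=4); 4→5: 5 + 1 = 6; 6−1 = 5

6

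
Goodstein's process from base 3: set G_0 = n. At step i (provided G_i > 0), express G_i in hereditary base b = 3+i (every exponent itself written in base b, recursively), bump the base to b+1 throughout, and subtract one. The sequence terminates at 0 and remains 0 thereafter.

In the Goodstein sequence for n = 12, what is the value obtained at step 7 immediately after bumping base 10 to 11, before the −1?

12 —HB3→ 3^2 + 3 —bump→ 4^2 + 4 = 20 —(−1)→ 19
19 —HB4→ 4^2 + 3 —bump→ 5^2 + 3 = 28 —(−1)→ 27
27 —HB5→ 5^2 + 2 —bump→ 6^2 + 2 = 38 —(−1)→ 37
37 —HB6→ 6^2 + 1 —bump→ 7^2 + 1 = 50 —(−1)→ 49
49 —HB7→ 7^2 —bump→ 8^2 = 64 —(−1)→ 63
63 —HB8→ 7·8 + 7 —bump→ 7·9 + 7 = 70 —(−1)→ 69
69 —HB9→ 7·9 + 6 —bump→ 7·10 + 6 = 76 —(−1)→ 75
75 —HB10→ 7·10 + 5 —bump→ 7·11 + 5 = 82 —(−1)→ 81

82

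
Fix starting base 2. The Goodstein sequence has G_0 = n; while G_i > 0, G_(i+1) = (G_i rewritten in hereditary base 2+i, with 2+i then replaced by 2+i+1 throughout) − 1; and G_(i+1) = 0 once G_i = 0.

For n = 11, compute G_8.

base 2: 11 = 2^(2 + 1) + 2 + 1; at 3: 3^(3 + 1) + 3 + 1 = 85; next = 84
base 3: 84 = 3^(3 + 1) + 3; at 4: 4^(4 + 1) + 4 = 1028; next = 1027
base 4: 1027 = 4^(4 + 1) + 3; at 5: 5^(5 + 1) + 3 = 15628; next = 15627
base 5: 15627 = 5^(5 + 1) + 2; at 6: 6^(6 + 1) + 2 = 279938; next = 279937
base 6: 279937 = 6^(6 + 1) + 1; at 7: 7^(7 + 1) + 1 = 5764802; next = 5764801
base 7: 5764801 = 7^(7 + 1); at 8: 8^(8 + 1) = 134217728; next = 134217727
base 8: 134217727 = 7·8^8 + 7·8^7 + 7·8^6 + 7·8^5 + 7·8^4 + 7·8^3 + 7·8^2 + 7·8 + 7; at 9: 7·9^9 + 7·9^7 + 7·9^6 + 7·9^5 + 7·9^4 + 7·9^3 + 7·9^2 + 7·9 + 7 = 2749609303; next = 2749609302
base 9: 2749609302 = 7·9^9 + 7·9^7 + 7·9^6 + 7·9^5 + 7·9^4 + 7·9^3 + 7·9^2 + 7·9 + 6; at 10: 7·10^10 + 7·10^7 + 7·10^6 + 7·10^5 + 7·10^4 + 7·10^3 + 7·10^2 + 7·10 + 6 = 70077777776; next = 70077777775
base 10: 70077777775 = 7·10^10 + 7·10^7 + 7·10^6 + 7·10^5 + 7·10^4 + 7·10^3 + 7·10^2 + 7·10 + 5; at 11: 7·11^11 + 7·11^7 + 7·11^6 + 7·11^5 + 7·11^4 + 7·11^3 + 7·11^2 + 7·11 + 5 = 1997331745491; next = 1997331745490

70077777775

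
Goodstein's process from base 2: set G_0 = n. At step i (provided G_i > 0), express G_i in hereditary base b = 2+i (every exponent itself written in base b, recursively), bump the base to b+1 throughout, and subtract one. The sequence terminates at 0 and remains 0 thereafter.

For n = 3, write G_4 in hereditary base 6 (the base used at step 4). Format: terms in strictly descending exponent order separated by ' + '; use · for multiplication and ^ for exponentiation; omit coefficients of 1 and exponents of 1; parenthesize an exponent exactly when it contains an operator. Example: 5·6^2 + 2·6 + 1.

1

step 0: 3 = 2 + 1; sub 3 for 2: 3 + 1; = 4; G_1 = 4−1 = 3
step 1: 3 = 3; sub 4 for 3: 4; = 4; G_2 = 4−1 = 3
step 2: 3 = 3; sub 5 for 4: 3; = 3; G_3 = 3−1 = 2
step 3: 2 = 2; sub 6 for 5: 2; = 2; G_4 = 2−1 = 1
step 4: 1 = 1; sub 7 for 6: 1; = 1; G_5 = 1−1 = 0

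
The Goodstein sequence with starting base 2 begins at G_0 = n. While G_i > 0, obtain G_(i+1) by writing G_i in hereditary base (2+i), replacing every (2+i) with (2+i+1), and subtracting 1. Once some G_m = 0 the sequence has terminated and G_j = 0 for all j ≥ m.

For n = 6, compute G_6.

187243

G_0=6  [base 2] 2^2 + 2  →[2↦3]→  3^3 + 3 = 30  −1 ⇒ G_1=29
G_1=29  [base 3] 3^3 + 2  →[3↦4]→  4^4 + 2 = 258  −1 ⇒ G_2=257
G_2=257  [base 4] 4^4 + 1  →[4↦5]→  5^5 + 1 = 3126  −1 ⇒ G_3=3125
G_3=3125  [base 5] 5^5  →[5↦6]→  6^6 = 46656  −1 ⇒ G_4=46655
G_4=46655  [base 6] 5·6^5 + 5·6^4 + 5·6^3 + 5·6^2 + 5·6 + 5  →[6↦7]→  5·7^5 + 5·7^4 + 5·7^3 + 5·7^2 + 5·7 + 5 = 98040  −1 ⇒ G_5=98039
G_5=98039  [base 7] 5·7^5 + 5·7^4 + 5·7^3 + 5·7^2 + 5·7 + 4  →[7↦8]→  5·8^5 + 5·8^4 + 5·8^3 + 5·8^2 + 5·8 + 4 = 187244  −1 ⇒ G_6=187243
G_6=187243  [base 8] 5·8^5 + 5·8^4 + 5·8^3 + 5·8^2 + 5·8 + 3  →[8↦9]→  5·9^5 + 5·9^4 + 5·9^3 + 5·9^2 + 5·9 + 3 = 332148  −1 ⇒ G_7=332147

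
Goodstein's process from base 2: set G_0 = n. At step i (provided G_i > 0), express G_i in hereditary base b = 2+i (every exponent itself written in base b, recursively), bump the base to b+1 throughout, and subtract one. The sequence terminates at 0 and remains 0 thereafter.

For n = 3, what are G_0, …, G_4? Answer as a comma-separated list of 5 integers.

3, 3, 3, 2, 1

base 2: 3 = 2 + 1; at 3: 3 + 1 = 4; next = 3
base 3: 3 = 3; at 4: 4 = 4; next = 3
base 4: 3 = 3; at 5: 3 = 3; next = 2
base 5: 2 = 2; at 6: 2 = 2; next = 1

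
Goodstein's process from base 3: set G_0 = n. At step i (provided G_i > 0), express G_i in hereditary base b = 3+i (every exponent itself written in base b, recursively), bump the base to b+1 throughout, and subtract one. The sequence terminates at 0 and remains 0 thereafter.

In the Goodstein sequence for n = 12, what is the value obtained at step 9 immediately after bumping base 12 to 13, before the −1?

G_0 = 12. HB_3(12) = 3^2 + 3. Bump = 20. G_1 = 19.
G_1 = 19. HB_4(19) = 4^2 + 3. Bump = 28. G_2 = 27.
G_2 = 27. HB_5(27) = 5^2 + 2. Bump = 38. G_3 = 37.
G_3 = 37. HB_6(37) = 6^2 + 1. Bump = 50. G_4 = 49.
G_4 = 49. HB_7(49) = 7^2. Bump = 64. G_5 = 63.
G_5 = 63. HB_8(63) = 7·8 + 7. Bump = 70. G_6 = 69.
G_6 = 69. HB_9(69) = 7·9 + 6. Bump = 76. G_7 = 75.
G_7 = 75. HB_10(75) = 7·10 + 5. Bump = 82. G_8 = 81.
G_8 = 81. HB_11(81) = 7·11 + 4. Bump = 88. G_9 = 87.

94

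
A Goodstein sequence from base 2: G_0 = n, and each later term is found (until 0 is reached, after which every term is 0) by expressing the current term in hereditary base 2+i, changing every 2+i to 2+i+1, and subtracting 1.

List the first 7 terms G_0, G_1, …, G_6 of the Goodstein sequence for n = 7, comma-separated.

7, 30, 259, 3127, 46657, 823543, 16777215

7 —HB2→ 2^2 + 2 + 1 —bump→ 3^3 + 3 + 1 = 31 —(−1)→ 30
30 —HB3→ 3^3 + 3 —bump→ 4^4 + 4 = 260 —(−1)→ 259
259 —HB4→ 4^4 + 3 —bump→ 5^5 + 3 = 3128 —(−1)→ 3127
3127 —HB5→ 5^5 + 2 —bump→ 6^6 + 2 = 46658 —(−1)→ 46657
46657 —HB6→ 6^6 + 1 —bump→ 7^7 + 1 = 823544 —(−1)→ 823543
823543 —HB7→ 7^7 —bump→ 8^8 = 16777216 —(−1)→ 16777215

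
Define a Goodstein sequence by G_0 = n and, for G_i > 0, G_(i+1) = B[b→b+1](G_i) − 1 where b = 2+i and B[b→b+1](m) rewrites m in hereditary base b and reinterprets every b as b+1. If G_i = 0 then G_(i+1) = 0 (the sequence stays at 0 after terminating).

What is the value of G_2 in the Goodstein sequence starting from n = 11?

11 —HB2→ 2^(2 + 1) + 2 + 1 —bump→ 3^(3 + 1) + 3 + 1 = 85 —(−1)→ 84
84 —HB3→ 3^(3 + 1) + 3 —bump→ 4^(4 + 1) + 4 = 1028 —(−1)→ 1027

1027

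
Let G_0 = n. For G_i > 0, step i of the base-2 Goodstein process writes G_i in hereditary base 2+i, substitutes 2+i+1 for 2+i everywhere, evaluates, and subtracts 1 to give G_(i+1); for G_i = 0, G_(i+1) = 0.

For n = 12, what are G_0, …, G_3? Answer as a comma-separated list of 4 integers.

i=0: 12 = 2^(2 + 1) + 2^2 (b=2); 2→3: 3^(3 + 1) + 3^3 = 108; 108−1 = 107
i=1: 107 = 3^(3 + 1) + 2·3^2 + 2·3 + 2 (b=3); 3→4: 4^(4 + 1) + 2·4^2 + 2·4 + 2 = 1066; 1066−1 = 1065
i=2: 1065 = 4^(4 + 1) + 2·4^2 + 2·4 + 1 (b=4); 4→5: 5^(5 + 1) + 2·5^2 + 2·5 + 1 = 15686; 15686−1 = 15685

12, 107, 1065, 15685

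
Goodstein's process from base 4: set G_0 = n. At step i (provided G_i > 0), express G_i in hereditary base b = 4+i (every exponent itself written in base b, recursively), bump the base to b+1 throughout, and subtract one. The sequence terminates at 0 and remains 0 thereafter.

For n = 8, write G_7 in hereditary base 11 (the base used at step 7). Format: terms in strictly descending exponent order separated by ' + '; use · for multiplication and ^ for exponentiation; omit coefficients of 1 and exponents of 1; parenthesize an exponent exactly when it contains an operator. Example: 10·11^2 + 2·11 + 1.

8

G_0 = 8. HB_4(8) = 2·4. Bump = 10. G_1 = 9.
G_1 = 9. HB_5(9) = 5 + 4. Bump = 10. G_2 = 9.
G_2 = 9. HB_6(9) = 6 + 3. Bump = 10. G_3 = 9.
G_3 = 9. HB_7(9) = 7 + 2. Bump = 10. G_4 = 9.
G_4 = 9. HB_8(9) = 8 + 1. Bump = 10. G_5 = 9.
G_5 = 9. HB_9(9) = 9. Bump = 10. G_6 = 9.
G_6 = 9. HB_10(9) = 9. Bump = 9. G_7 = 8.
G_7 = 8. HB_11(8) = 8. Bump = 8. G_8 = 7.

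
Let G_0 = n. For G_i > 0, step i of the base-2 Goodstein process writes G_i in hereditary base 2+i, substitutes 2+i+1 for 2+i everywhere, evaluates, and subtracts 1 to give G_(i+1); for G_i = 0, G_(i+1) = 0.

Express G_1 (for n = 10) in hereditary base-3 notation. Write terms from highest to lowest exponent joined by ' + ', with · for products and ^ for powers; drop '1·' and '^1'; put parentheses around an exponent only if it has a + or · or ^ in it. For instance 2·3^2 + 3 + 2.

i=0: 10 = 2^(2 + 1) + 2 (b=2); 2→3: 3^(3 + 1) + 3 = 84; 84−1 = 83
i=1: 83 = 3^(3 + 1) + 2 (b=3); 3→4: 4^(4 + 1) + 2 = 1026; 1026−1 = 1025

3^(3 + 1) + 2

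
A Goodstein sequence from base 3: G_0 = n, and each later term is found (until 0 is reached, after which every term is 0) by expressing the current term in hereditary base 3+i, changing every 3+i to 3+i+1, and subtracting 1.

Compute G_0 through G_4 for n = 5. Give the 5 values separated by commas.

5, 5, 5, 5, 4

i=0: 5 = 3 + 2 (b=3); 3→4: 4 + 2 = 6; 6−1 = 5
i=1: 5 = 4 + 1 (b=4); 4→5: 5 + 1 = 6; 6−1 = 5
i=2: 5 = 5 (b=5); 5→6: 6 = 6; 6−1 = 5
i=3: 5 = 5 (b=6); 6→7: 5 = 5; 5−1 = 4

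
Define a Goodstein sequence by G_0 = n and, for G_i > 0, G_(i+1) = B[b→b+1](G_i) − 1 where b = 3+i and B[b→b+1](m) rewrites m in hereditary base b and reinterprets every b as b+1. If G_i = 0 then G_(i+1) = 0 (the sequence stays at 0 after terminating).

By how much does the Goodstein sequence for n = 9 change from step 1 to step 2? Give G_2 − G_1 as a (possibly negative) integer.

2

step 0: 9 = 3^2; sub 4 for 3: 4^2; = 16; G_1 = 16−1 = 15
step 1: 15 = 3·4 + 3; sub 5 for 4: 3·5 + 3; = 18; G_2 = 18−1 = 17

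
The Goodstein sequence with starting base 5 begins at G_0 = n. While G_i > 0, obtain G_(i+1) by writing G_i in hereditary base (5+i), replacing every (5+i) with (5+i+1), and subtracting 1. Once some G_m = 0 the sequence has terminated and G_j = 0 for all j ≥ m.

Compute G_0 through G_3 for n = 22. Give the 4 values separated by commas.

[0] 22 ≡ 4·5 + 2 (base 5). Lift 6: 26. −1: 25.
[1] 25 ≡ 4·6 + 1 (base 6). Lift 7: 29. −1: 28.
[2] 28 ≡ 4·7 (base 7). Lift 8: 32. −1: 31.

22, 25, 28, 31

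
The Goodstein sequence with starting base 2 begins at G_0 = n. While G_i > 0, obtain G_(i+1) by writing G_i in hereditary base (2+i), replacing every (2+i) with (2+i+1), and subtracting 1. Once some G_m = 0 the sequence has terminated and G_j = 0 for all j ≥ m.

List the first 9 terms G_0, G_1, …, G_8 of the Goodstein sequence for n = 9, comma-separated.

9, 81, 1023, 9842, 140743, 2471826, 50333399, 1162263921, 30000003325

G_0=9  [base 2] 2^(2 + 1) + 1  →[2↦3]→  3^(3 + 1) + 1 = 82  −1 ⇒ G_1=81
G_1=81  [base 3] 3^(3 + 1)  →[3↦4]→  4^(4 + 1) = 1024  −1 ⇒ G_2=1023
G_2=1023  [base 4] 3·4^4 + 3·4^3 + 3·4^2 + 3·4 + 3  →[4↦5]→  3·5^5 + 3·5^3 + 3·5^2 + 3·5 + 3 = 9843  −1 ⇒ G_3=9842
G_3=9842  [base 5] 3·5^5 + 3·5^3 + 3·5^2 + 3·5 + 2  →[5↦6]→  3·6^6 + 3·6^3 + 3·6^2 + 3·6 + 2 = 140744  −1 ⇒ G_4=140743
G_4=140743  [base 6] 3·6^6 + 3·6^3 + 3·6^2 + 3·6 + 1  →[6↦7]→  3·7^7 + 3·7^3 + 3·7^2 + 3·7 + 1 = 2471827  −1 ⇒ G_5=2471826
G_5=2471826  [base 7] 3·7^7 + 3·7^3 + 3·7^2 + 3·7  →[7↦8]→  3·8^8 + 3·8^3 + 3·8^2 + 3·8 = 50333400  −1 ⇒ G_6=50333399
G_6=50333399  [base 8] 3·8^8 + 3·8^3 + 3·8^2 + 2·8 + 7  →[8↦9]→  3·9^9 + 3·9^3 + 3·9^2 + 2·9 + 7 = 1162263922  −1 ⇒ G_7=1162263921
G_7=1162263921  [base 9] 3·9^9 + 3·9^3 + 3·9^2 + 2·9 + 6  →[9↦10]→  3·10^10 + 3·10^3 + 3·10^2 + 2·10 + 6 = 30000003326  −1 ⇒ G_8=30000003325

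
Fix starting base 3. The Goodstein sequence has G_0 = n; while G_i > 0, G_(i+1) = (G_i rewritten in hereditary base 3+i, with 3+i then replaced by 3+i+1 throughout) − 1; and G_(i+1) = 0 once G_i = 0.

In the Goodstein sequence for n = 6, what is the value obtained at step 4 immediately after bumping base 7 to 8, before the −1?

8

step 0: 6 = 2·3; sub 4 for 3: 2·4; = 8; G_1 = 8−1 = 7
step 1: 7 = 4 + 3; sub 5 for 4: 5 + 3; = 8; G_2 = 8−1 = 7
step 2: 7 = 5 + 2; sub 6 for 5: 6 + 2; = 8; G_3 = 8−1 = 7
step 3: 7 = 6 + 1; sub 7 for 6: 7 + 1; = 8; G_4 = 8−1 = 7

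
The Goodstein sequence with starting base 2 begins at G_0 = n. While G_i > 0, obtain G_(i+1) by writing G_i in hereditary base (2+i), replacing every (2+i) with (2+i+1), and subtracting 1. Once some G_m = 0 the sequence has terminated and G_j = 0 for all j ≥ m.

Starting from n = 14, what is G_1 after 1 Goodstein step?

110

(0) 14|_2 = 2^(2 + 1) + 2^2 + 2 ↦ 3^(3 + 1) + 3^3 + 3|_3 = 111 ⇒ 110
(1) 110|_3 = 3^(3 + 1) + 3^3 + 2 ↦ 4^(4 + 1) + 4^4 + 2|_4 = 1282 ⇒ 1281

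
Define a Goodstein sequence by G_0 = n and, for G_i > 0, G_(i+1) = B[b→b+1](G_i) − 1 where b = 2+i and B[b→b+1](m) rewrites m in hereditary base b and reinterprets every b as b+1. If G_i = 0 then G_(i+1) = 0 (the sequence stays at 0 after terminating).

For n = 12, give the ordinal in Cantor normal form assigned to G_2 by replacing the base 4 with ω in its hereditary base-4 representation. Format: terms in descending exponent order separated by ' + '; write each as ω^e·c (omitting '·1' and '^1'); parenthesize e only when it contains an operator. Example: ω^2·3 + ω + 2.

12 —HB2→ 2^(2 + 1) + 2^2 —bump→ 3^(3 + 1) + 3^3 = 108 —(−1)→ 107
107 —HB3→ 3^(3 + 1) + 2·3^2 + 2·3 + 2 —bump→ 4^(4 + 1) + 2·4^2 + 2·4 + 2 = 1066 —(−1)→ 1065
1065 —HB4→ 4^(4 + 1) + 2·4^2 + 2·4 + 1 —bump→ 5^(5 + 1) + 2·5^2 + 2·5 + 1 = 15686 —(−1)→ 15685

ω^(ω + 1) + ω^2·2 + ω·2 + 1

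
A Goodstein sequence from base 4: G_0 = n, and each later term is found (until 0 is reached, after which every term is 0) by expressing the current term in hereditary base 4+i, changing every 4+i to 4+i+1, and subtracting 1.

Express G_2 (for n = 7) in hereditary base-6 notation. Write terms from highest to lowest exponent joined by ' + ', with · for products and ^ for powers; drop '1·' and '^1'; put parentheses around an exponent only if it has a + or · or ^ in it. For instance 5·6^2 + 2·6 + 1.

6 + 1

(0) 7|_4 = 4 + 3 ↦ 5 + 3|_5 = 8 ⇒ 7
(1) 7|_5 = 5 + 2 ↦ 6 + 2|_6 = 8 ⇒ 7
(2) 7|_6 = 6 + 1 ↦ 7 + 1|_7 = 8 ⇒ 7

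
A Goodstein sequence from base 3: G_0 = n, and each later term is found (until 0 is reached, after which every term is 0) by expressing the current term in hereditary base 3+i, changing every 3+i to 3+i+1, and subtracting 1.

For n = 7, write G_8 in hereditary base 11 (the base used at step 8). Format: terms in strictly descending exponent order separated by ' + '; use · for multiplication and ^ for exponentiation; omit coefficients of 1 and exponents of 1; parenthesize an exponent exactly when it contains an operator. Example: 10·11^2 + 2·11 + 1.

G_0=7  [base 3] 2·3 + 1  →[3↦4]→  2·4 + 1 = 9  −1 ⇒ G_1=8
G_1=8  [base 4] 2·4  →[4↦5]→  2·5 = 10  −1 ⇒ G_2=9
G_2=9  [base 5] 5 + 4  →[5↦6]→  6 + 4 = 10  −1 ⇒ G_3=9
G_3=9  [base 6] 6 + 3  →[6↦7]→  7 + 3 = 10  −1 ⇒ G_4=9
G_4=9  [base 7] 7 + 2  →[7↦8]→  8 + 2 = 10  −1 ⇒ G_5=9
G_5=9  [base 8] 8 + 1  →[8↦9]→  9 + 1 = 10  −1 ⇒ G_6=9
G_6=9  [base 9] 9  →[9↦10]→  10 = 10  −1 ⇒ G_7=9
G_7=9  [base 10] 9  →[10↦11]→  9 = 9  −1 ⇒ G_8=8

8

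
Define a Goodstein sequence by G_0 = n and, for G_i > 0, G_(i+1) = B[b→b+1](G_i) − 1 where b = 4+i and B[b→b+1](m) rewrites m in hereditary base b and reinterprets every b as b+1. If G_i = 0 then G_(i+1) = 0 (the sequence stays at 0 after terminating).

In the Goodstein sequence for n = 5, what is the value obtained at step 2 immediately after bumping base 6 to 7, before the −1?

5

base 4: 5 = 4 + 1; at 5: 5 + 1 = 6; next = 5
base 5: 5 = 5; at 6: 6 = 6; next = 5
base 6: 5 = 5; at 7: 5 = 5; next = 4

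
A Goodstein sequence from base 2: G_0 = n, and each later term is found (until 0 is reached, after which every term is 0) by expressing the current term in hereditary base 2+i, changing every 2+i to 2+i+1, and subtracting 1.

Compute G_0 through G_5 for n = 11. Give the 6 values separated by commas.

11, 84, 1027, 15627, 279937, 5764801

(0) 11|_2 = 2^(2 + 1) + 2 + 1 ↦ 3^(3 + 1) + 3 + 1|_3 = 85 ⇒ 84
(1) 84|_3 = 3^(3 + 1) + 3 ↦ 4^(4 + 1) + 4|_4 = 1028 ⇒ 1027
(2) 1027|_4 = 4^(4 + 1) + 3 ↦ 5^(5 + 1) + 3|_5 = 15628 ⇒ 15627
(3) 15627|_5 = 5^(5 + 1) + 2 ↦ 6^(6 + 1) + 2|_6 = 279938 ⇒ 279937
(4) 279937|_6 = 6^(6 + 1) + 1 ↦ 7^(7 + 1) + 1|_7 = 5764802 ⇒ 5764801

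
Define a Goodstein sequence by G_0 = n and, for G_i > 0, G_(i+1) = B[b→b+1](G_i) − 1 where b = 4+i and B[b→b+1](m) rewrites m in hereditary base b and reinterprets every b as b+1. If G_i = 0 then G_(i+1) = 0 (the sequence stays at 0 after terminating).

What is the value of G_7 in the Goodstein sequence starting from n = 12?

(0) 12|_4 = 3·4 ↦ 3·5|_5 = 15 ⇒ 14
(1) 14|_5 = 2·5 + 4 ↦ 2·6 + 4|_6 = 16 ⇒ 15
(2) 15|_6 = 2·6 + 3 ↦ 2·7 + 3|_7 = 17 ⇒ 16
(3) 16|_7 = 2·7 + 2 ↦ 2·8 + 2|_8 = 18 ⇒ 17
(4) 17|_8 = 2·8 + 1 ↦ 2·9 + 1|_9 = 19 ⇒ 18
(5) 18|_9 = 2·9 ↦ 2·10|_10 = 20 ⇒ 19
(6) 19|_10 = 10 + 9 ↦ 11 + 9|_11 = 20 ⇒ 19
(7) 19|_11 = 11 + 8 ↦ 12 + 8|_12 = 20 ⇒ 19

19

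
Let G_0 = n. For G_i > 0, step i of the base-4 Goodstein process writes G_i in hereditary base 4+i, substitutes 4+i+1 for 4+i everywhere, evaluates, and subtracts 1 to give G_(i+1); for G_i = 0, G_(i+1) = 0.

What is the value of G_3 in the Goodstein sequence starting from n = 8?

9

G_0=8  [base 4] 2·4  →[4↦5]→  2·5 = 10  −1 ⇒ G_1=9
G_1=9  [base 5] 5 + 4  →[5↦6]→  6 + 4 = 10  −1 ⇒ G_2=9
G_2=9  [base 6] 6 + 3  →[6↦7]→  7 + 3 = 10  −1 ⇒ G_3=9
G_3=9  [base 7] 7 + 2  →[7↦8]→  8 + 2 = 10  −1 ⇒ G_4=9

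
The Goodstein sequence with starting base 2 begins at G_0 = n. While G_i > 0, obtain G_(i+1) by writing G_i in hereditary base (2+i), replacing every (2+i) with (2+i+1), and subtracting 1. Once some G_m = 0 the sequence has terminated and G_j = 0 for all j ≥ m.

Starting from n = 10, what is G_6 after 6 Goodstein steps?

84073323

base 2: 10 = 2^(2 + 1) + 2; at 3: 3^(3 + 1) + 3 = 84; next = 83
base 3: 83 = 3^(3 + 1) + 2; at 4: 4^(4 + 1) + 2 = 1026; next = 1025
base 4: 1025 = 4^(4 + 1) + 1; at 5: 5^(5 + 1) + 1 = 15626; next = 15625
base 5: 15625 = 5^(5 + 1); at 6: 6^(6 + 1) = 279936; next = 279935
base 6: 279935 = 5·6^6 + 5·6^5 + 5·6^4 + 5·6^3 + 5·6^2 + 5·6 + 5; at 7: 5·7^7 + 5·7^5 + 5·7^4 + 5·7^3 + 5·7^2 + 5·7 + 5 = 4215755; next = 4215754
base 7: 4215754 = 5·7^7 + 5·7^5 + 5·7^4 + 5·7^3 + 5·7^2 + 5·7 + 4; at 8: 5·8^8 + 5·8^5 + 5·8^4 + 5·8^3 + 5·8^2 + 5·8 + 4 = 84073324; next = 84073323
base 8: 84073323 = 5·8^8 + 5·8^5 + 5·8^4 + 5·8^3 + 5·8^2 + 5·8 + 3; at 9: 5·9^9 + 5·9^5 + 5·9^4 + 5·9^3 + 5·9^2 + 5·9 + 3 = 1937434593; next = 1937434592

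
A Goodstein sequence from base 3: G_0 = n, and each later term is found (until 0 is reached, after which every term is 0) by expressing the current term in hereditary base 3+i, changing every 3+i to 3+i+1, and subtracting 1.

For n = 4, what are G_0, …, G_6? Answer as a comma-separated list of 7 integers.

4, 4, 4, 3, 2, 1, 0

i=0: 4 = 3 + 1 (b=3); 3→4: 4 + 1 = 5; 5−1 = 4
i=1: 4 = 4 (b=4); 4→5: 5 = 5; 5−1 = 4
i=2: 4 = 4 (b=5); 5→6: 4 = 4; 4−1 = 3
i=3: 3 = 3 (b=6); 6→7: 3 = 3; 3−1 = 2
i=4: 2 = 2 (b=7); 7→8: 2 = 2; 2−1 = 1
i=5: 1 = 1 (b=8); 8→9: 1 = 1; 1−1 = 0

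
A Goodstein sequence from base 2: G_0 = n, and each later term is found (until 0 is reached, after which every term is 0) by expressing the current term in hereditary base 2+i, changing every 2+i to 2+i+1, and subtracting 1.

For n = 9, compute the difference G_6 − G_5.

[0] 9 ≡ 2^(2 + 1) + 1 (base 2). Lift 3: 82. −1: 81.
[1] 81 ≡ 3^(3 + 1) (base 3). Lift 4: 1024. −1: 1023.
[2] 1023 ≡ 3·4^4 + 3·4^3 + 3·4^2 + 3·4 + 3 (base 4). Lift 5: 9843. −1: 9842.
[3] 9842 ≡ 3·5^5 + 3·5^3 + 3·5^2 + 3·5 + 2 (base 5). Lift 6: 140744. −1: 140743.
[4] 140743 ≡ 3·6^6 + 3·6^3 + 3·6^2 + 3·6 + 1 (base 6). Lift 7: 2471827. −1: 2471826.
[5] 2471826 ≡ 3·7^7 + 3·7^3 + 3·7^2 + 3·7 (base 7). Lift 8: 50333400. −1: 50333399.

47861573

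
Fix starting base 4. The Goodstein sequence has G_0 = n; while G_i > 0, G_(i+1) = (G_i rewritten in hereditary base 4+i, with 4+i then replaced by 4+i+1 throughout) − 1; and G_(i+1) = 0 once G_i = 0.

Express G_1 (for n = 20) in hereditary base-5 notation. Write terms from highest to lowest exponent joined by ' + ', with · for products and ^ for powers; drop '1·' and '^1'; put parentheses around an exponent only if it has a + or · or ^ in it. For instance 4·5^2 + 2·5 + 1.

i=0: 20 = 4^2 + 4 (b=4); 4→5: 5^2 + 5 = 30; 30−1 = 29
i=1: 29 = 5^2 + 4 (b=5); 5→6: 6^2 + 4 = 40; 40−1 = 39

5^2 + 4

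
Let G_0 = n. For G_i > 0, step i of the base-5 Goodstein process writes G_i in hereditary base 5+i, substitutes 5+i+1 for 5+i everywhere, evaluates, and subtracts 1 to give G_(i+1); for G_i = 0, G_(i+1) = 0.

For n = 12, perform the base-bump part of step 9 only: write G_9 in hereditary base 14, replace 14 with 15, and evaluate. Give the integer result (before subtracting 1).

(0) 12|_5 = 2·5 + 2 ↦ 2·6 + 2|_6 = 14 ⇒ 13
(1) 13|_6 = 2·6 + 1 ↦ 2·7 + 1|_7 = 15 ⇒ 14
(2) 14|_7 = 2·7 ↦ 2·8|_8 = 16 ⇒ 15
(3) 15|_8 = 8 + 7 ↦ 9 + 7|_9 = 16 ⇒ 15
(4) 15|_9 = 9 + 6 ↦ 10 + 6|_10 = 16 ⇒ 15
(5) 15|_10 = 10 + 5 ↦ 11 + 5|_11 = 16 ⇒ 15
(6) 15|_11 = 11 + 4 ↦ 12 + 4|_12 = 16 ⇒ 15
(7) 15|_12 = 12 + 3 ↦ 13 + 3|_13 = 16 ⇒ 15
(8) 15|_13 = 13 + 2 ↦ 14 + 2|_14 = 16 ⇒ 15

16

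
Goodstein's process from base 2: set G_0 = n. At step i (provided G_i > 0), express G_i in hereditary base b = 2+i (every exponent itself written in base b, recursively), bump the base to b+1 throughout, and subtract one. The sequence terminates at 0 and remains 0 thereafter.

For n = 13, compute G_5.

5765998

i=0: 13 = 2^(2 + 1) + 2^2 + 1 (b=2); 2→3: 3^(3 + 1) + 3^3 + 1 = 109; 109−1 = 108
i=1: 108 = 3^(3 + 1) + 3^3 (b=3); 3→4: 4^(4 + 1) + 4^4 = 1280; 1280−1 = 1279
i=2: 1279 = 4^(4 + 1) + 3·4^3 + 3·4^2 + 3·4 + 3 (b=4); 4→5: 5^(5 + 1) + 3·5^3 + 3·5^2 + 3·5 + 3 = 16093; 16093−1 = 16092
i=3: 16092 = 5^(5 + 1) + 3·5^3 + 3·5^2 + 3·5 + 2 (b=5); 5→6: 6^(6 + 1) + 3·6^3 + 3·6^2 + 3·6 + 2 = 280712; 280712−1 = 280711
i=4: 280711 = 6^(6 + 1) + 3·6^3 + 3·6^2 + 3·6 + 1 (b=6); 6→7: 7^(7 + 1) + 3·7^3 + 3·7^2 + 3·7 + 1 = 5765999; 5765999−1 = 5765998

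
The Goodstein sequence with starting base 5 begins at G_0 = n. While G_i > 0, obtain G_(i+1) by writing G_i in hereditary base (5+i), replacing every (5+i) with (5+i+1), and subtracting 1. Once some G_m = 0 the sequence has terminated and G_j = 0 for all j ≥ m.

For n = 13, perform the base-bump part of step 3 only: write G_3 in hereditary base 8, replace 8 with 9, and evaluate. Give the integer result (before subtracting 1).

(0) 13|_5 = 2·5 + 3 ↦ 2·6 + 3|_6 = 15 ⇒ 14
(1) 14|_6 = 2·6 + 2 ↦ 2·7 + 2|_7 = 16 ⇒ 15
(2) 15|_7 = 2·7 + 1 ↦ 2·8 + 1|_8 = 17 ⇒ 16
(3) 16|_8 = 2·8 ↦ 2·9|_9 = 18 ⇒ 17

18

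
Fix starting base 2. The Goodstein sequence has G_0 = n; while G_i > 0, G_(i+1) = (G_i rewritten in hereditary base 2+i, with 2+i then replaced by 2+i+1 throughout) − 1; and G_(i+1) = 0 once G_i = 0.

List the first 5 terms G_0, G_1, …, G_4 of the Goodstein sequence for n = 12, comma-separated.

step 0: 12 = 2^(2 + 1) + 2^2; sub 3 for 2: 3^(3 + 1) + 3^3; = 108; G_1 = 108−1 = 107
step 1: 107 = 3^(3 + 1) + 2·3^2 + 2·3 + 2; sub 4 for 3: 4^(4 + 1) + 2·4^2 + 2·4 + 2; = 1066; G_2 = 1066−1 = 1065
step 2: 1065 = 4^(4 + 1) + 2·4^2 + 2·4 + 1; sub 5 for 4: 5^(5 + 1) + 2·5^2 + 2·5 + 1; = 15686; G_3 = 15686−1 = 15685
step 3: 15685 = 5^(5 + 1) + 2·5^2 + 2·5; sub 6 for 5: 6^(6 + 1) + 2·6^2 + 2·6; = 280020; G_4 = 280020−1 = 280019

12, 107, 1065, 15685, 280019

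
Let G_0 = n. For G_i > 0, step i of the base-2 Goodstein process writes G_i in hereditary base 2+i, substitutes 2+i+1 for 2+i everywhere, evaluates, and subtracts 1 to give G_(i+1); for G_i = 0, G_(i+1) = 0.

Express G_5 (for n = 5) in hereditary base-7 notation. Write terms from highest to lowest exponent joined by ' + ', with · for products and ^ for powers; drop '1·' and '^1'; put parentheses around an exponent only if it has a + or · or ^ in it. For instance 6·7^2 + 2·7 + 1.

G_0=5  [base 2] 2^2 + 1  →[2↦3]→  3^3 + 1 = 28  −1 ⇒ G_1=27
G_1=27  [base 3] 3^3  →[3↦4]→  4^4 = 256  −1 ⇒ G_2=255
G_2=255  [base 4] 3·4^3 + 3·4^2 + 3·4 + 3  →[4↦5]→  3·5^3 + 3·5^2 + 3·5 + 3 = 468  −1 ⇒ G_3=467
G_3=467  [base 5] 3·5^3 + 3·5^2 + 3·5 + 2  →[5↦6]→  3·6^3 + 3·6^2 + 3·6 + 2 = 776  −1 ⇒ G_4=775
G_4=775  [base 6] 3·6^3 + 3·6^2 + 3·6 + 1  →[6↦7]→  3·7^3 + 3·7^2 + 3·7 + 1 = 1198  −1 ⇒ G_5=1197
G_5=1197  [base 7] 3·7^3 + 3·7^2 + 3·7  →[7↦8]→  3·8^3 + 3·8^2 + 3·8 = 1752  −1 ⇒ G_6=1751

3·7^3 + 3·7^2 + 3·7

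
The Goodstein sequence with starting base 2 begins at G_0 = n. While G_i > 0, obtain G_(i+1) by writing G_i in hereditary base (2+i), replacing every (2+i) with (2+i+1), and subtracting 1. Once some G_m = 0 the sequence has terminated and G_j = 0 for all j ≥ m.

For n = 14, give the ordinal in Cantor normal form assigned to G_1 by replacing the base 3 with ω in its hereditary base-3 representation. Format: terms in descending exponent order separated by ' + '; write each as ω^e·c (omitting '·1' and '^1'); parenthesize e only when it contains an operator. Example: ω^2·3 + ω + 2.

ω^(ω + 1) + ω^ω + 2

i=0: 14 = 2^(2 + 1) + 2^2 + 2 (b=2); 2→3: 3^(3 + 1) + 3^3 + 3 = 111; 111−1 = 110
i=1: 110 = 3^(3 + 1) + 3^3 + 2 (b=3); 3→4: 4^(4 + 1) + 4^4 + 2 = 1282; 1282−1 = 1281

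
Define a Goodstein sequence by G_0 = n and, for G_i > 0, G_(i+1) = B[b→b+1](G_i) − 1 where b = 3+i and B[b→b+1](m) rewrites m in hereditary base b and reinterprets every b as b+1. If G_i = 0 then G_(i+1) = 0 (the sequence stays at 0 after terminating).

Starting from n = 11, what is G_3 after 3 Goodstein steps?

G_0=11  [base 3] 3^2 + 2  →[3↦4]→  4^2 + 2 = 18  −1 ⇒ G_1=17
G_1=17  [base 4] 4^2 + 1  →[4↦5]→  5^2 + 1 = 26  −1 ⇒ G_2=25
G_2=25  [base 5] 5^2  →[5↦6]→  6^2 = 36  −1 ⇒ G_3=35
G_3=35  [base 6] 5·6 + 5  →[6↦7]→  5·7 + 5 = 40  −1 ⇒ G_4=39

35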